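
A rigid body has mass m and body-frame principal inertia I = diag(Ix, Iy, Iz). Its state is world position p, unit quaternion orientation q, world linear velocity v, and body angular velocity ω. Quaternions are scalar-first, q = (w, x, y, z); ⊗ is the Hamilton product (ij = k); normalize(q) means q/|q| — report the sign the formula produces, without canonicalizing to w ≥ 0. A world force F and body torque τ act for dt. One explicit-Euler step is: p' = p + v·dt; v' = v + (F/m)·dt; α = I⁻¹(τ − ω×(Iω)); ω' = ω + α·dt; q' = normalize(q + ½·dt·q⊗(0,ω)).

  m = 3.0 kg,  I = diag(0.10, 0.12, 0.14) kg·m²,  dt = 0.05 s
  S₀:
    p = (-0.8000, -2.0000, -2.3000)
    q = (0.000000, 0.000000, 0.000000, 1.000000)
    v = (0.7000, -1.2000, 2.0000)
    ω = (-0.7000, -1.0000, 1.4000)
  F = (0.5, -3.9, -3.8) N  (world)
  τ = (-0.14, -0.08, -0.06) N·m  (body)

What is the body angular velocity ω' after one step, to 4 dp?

ω' = (-0.7560, -1.0497, 1.3736)

gyro term ω×Iω = (-0.0280, 0.0392, 0.0140)
α = I⁻¹(τ − ω×Iω) = (-1.1200, -0.9933, -0.5286)
ω + α·dt = (-0.7560, -1.0497, 1.3736)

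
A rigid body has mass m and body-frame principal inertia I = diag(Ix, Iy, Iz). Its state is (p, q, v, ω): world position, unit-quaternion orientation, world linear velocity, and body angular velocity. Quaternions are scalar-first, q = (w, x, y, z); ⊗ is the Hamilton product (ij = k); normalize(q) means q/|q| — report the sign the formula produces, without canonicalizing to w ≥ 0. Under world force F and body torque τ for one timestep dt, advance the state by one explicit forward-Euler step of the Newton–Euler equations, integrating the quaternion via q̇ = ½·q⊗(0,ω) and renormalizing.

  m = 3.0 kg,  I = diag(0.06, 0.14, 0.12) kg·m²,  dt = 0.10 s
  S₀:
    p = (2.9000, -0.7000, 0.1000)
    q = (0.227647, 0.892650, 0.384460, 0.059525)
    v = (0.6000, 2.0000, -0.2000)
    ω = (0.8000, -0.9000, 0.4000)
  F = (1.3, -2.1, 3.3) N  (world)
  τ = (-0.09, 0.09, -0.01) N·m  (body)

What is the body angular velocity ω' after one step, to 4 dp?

ω' = (0.6380, -0.8220, 0.4397)

(τ − ω×Iω)/I = (-1.6200, 0.7800, 0.3967)
ω' = ω + α·dt = (0.6380, -0.8220, 0.4397)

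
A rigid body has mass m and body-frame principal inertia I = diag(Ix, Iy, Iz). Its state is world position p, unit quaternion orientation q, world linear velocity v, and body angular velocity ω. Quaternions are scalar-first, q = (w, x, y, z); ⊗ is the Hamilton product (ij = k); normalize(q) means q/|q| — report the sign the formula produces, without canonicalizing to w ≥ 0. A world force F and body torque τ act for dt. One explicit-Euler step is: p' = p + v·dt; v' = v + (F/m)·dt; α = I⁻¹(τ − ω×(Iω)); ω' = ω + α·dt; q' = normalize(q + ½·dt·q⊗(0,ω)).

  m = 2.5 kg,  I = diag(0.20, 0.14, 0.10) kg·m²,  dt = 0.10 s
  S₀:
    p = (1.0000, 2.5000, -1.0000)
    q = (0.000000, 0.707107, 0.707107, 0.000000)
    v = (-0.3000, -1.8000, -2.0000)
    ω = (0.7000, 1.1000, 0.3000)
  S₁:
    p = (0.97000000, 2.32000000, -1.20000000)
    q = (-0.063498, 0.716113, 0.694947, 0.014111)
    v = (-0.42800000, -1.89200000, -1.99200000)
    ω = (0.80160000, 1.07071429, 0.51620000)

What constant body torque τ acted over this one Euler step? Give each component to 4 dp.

τ = (0.1900, -0.0200, 0.1700)

Δω = ω₁−ω₀ = (0.10160000, -0.02928571, 0.21620000)
gyro term ω₀×Iω₀ = (-0.0132, 0.0210, -0.0462)
applied torque τ = (0.1900, -0.0200, 0.1700)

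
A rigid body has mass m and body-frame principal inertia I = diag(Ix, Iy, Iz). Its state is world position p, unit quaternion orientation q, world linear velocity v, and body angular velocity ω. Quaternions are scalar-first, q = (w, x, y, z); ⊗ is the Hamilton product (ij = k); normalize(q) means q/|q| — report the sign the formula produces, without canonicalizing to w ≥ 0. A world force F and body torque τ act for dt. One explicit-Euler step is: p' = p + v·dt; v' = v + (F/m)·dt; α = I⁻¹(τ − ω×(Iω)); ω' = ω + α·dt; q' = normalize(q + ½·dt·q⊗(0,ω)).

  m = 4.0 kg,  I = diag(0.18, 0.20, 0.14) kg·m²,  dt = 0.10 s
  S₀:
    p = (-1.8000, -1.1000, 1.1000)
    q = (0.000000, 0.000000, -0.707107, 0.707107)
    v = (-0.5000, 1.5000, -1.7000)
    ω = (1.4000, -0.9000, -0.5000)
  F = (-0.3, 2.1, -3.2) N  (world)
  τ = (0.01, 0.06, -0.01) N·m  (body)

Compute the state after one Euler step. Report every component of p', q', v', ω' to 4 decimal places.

p' = (-1.8500, -0.9500, 0.9300)
q' = (-0.0141, 0.0493, -0.6551, 0.7538)
v' = (-0.5075, 1.5525, -1.7800)
ω' = (1.4206, -0.8560, -0.4891)

α = I⁻¹(τ − ω×Iω) = (0.2056, 0.4400, 0.1086)
ω + α·dt = (1.4206, -0.8560, -0.4891)
q⊗(0,ω) = (-0.2828428, 0.9899498, 0.9899498, 0.9899498)
updated quaternion q' = (-0.0141, 0.0493, -0.6551, 0.7538)
linear accel F/m = (-0.0750, 0.5250, -0.8000)
new position p' = (-1.8500, -0.9500, 0.9300)
v + (F/m)dt = (-0.5075, 1.5525, -1.7800)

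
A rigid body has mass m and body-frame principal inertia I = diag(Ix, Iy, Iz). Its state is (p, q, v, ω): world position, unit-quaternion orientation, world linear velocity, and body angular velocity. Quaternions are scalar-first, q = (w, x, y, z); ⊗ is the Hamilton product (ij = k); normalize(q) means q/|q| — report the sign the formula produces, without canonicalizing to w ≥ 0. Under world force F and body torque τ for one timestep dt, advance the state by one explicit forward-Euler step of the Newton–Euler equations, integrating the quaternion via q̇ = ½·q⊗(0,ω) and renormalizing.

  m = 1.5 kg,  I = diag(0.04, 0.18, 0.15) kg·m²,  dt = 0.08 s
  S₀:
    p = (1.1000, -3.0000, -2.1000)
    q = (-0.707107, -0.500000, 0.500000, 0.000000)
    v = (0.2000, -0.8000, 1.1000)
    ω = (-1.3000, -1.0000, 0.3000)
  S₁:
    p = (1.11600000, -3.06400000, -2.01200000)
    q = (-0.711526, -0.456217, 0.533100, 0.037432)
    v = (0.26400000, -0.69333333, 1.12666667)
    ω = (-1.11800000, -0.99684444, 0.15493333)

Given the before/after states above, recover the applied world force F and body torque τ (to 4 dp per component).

ω₁ − ω₀ = (0.18200000, 0.00315556, -0.14506667)
precession coupling = (0.0090, 0.0429, 0.1820)
I·α + gyro = (0.1000, 0.0500, -0.0900)
Δv = v₁−v₀ = (0.06400000, 0.10666667, 0.02666667)
m·(v₁−v₀)/dt = (1.2000, 2.0000, 0.5000)

F = (1.2000, 2.0000, 0.5000)
τ = (0.1000, 0.0500, -0.0900)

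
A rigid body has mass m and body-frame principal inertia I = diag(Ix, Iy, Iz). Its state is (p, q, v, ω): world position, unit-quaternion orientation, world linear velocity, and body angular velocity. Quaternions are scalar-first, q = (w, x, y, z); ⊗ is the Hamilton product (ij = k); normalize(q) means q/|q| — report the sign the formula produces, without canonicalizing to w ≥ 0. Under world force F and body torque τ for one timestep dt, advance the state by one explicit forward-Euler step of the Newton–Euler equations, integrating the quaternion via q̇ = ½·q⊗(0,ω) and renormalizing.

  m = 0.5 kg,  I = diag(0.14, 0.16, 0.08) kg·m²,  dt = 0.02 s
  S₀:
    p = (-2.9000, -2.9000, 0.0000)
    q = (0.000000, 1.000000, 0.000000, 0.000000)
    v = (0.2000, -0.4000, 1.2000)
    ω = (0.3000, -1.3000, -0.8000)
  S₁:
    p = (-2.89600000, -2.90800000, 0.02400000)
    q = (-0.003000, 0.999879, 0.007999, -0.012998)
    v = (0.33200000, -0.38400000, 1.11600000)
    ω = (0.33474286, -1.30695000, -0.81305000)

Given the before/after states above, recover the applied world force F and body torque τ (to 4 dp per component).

velocity change Δv = (0.13200000, 0.01600000, -0.08400000)
applied force F = (3.3000, 0.4000, -2.1000)
Δω = ω₁−ω₀ = (0.03474286, -0.00695000, -0.01305000)
precession coupling = (-0.0832, -0.0144, -0.0078)
τ = I·(Δω/dt) + ω₀×(Iω₀) = (0.1600, -0.0700, -0.0600)

F = (3.3000, 0.4000, -2.1000)
τ = (0.1600, -0.0700, -0.0600)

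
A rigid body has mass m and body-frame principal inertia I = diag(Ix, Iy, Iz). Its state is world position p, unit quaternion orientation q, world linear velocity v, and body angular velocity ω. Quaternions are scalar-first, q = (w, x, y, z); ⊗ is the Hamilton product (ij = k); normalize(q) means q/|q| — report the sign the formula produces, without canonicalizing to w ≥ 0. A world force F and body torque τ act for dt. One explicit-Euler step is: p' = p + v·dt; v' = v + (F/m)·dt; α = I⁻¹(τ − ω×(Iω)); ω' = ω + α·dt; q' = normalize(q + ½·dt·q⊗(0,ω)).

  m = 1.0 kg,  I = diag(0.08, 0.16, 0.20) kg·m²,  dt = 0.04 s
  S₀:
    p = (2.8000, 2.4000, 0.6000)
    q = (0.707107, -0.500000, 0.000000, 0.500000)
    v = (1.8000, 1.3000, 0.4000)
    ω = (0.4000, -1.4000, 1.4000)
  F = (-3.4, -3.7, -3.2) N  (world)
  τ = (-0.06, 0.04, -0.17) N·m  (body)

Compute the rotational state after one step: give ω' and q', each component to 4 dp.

ω×(Iω) gyroscopic = (-0.0784, -0.0672, -0.0448)
angular accel α = (0.2300, 0.6700, -0.6260)
ω + α·dt = (0.4092, -1.3732, 1.3750)
Hamilton product q⊗(0,ω) = (-0.5000000, 0.9828428, -0.0899498, 1.6899498)
updated quaternion q' = (0.6965, -0.4800, -0.0018, 0.5334)

ω' = (0.4092, -1.3732, 1.3750)
q' = (0.6965, -0.4800, -0.0018, 0.5334)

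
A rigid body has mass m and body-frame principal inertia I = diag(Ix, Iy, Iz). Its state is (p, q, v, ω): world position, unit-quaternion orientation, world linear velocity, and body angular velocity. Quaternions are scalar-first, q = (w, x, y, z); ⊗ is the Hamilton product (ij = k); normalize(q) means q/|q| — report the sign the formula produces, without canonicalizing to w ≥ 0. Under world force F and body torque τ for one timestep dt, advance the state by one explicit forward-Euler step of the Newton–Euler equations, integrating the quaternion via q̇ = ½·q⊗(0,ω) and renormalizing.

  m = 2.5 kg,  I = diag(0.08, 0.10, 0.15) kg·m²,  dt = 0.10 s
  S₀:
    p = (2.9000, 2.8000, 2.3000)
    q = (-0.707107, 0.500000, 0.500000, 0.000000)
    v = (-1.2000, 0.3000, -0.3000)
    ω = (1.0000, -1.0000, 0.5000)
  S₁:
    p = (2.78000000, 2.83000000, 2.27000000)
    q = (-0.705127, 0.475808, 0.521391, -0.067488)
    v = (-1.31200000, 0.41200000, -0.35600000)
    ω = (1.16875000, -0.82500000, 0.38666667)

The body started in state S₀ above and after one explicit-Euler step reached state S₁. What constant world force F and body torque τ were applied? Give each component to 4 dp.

ω₁ − ω₀ = (0.16875000, 0.17500000, -0.11333333)
gyro term ω₀×Iω₀ = (-0.0250, -0.0350, -0.0200)
I·α + gyro = (0.1100, 0.1400, -0.1900)
Δv = v₁−v₀ = (-0.11200000, 0.11200000, -0.05600000)
m·(v₁−v₀)/dt = (-2.8000, 2.8000, -1.4000)

F = (-2.8000, 2.8000, -1.4000)
τ = (0.1100, 0.1400, -0.1900)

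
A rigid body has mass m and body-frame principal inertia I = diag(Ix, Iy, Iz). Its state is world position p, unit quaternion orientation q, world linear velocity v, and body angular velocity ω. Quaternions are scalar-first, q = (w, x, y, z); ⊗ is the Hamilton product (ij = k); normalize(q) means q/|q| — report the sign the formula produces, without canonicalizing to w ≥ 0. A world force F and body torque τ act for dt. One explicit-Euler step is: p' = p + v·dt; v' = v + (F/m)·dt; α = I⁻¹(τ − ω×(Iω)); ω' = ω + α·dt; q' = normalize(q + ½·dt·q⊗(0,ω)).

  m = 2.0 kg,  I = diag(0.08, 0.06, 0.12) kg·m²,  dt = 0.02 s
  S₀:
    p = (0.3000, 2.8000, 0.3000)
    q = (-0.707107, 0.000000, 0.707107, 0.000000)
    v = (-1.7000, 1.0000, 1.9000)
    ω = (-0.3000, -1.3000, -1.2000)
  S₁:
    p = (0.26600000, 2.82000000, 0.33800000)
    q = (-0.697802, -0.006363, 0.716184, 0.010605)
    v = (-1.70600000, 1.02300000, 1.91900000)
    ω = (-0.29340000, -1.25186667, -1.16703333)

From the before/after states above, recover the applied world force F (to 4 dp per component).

F = (-0.6000, 2.3000, 1.9000)

v₁ − v₀ = (-0.00600000, 0.02300000, 0.01900000)
F = m·Δv/dt = (-0.6000, 2.3000, 1.9000)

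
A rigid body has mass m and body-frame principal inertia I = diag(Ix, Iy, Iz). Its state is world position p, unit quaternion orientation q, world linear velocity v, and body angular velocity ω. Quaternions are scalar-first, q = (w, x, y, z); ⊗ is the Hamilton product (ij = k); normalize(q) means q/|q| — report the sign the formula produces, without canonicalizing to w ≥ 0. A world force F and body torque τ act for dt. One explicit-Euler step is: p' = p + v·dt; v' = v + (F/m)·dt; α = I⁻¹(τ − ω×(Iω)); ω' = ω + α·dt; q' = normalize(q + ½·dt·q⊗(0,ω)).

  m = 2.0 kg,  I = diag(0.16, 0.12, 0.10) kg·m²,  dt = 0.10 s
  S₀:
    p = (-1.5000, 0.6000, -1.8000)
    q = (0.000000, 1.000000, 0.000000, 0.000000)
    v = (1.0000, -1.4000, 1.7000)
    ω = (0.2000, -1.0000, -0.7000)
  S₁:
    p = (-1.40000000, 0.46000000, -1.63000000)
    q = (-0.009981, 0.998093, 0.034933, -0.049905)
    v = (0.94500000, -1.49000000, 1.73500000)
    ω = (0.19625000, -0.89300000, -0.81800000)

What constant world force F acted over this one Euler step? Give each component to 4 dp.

F = (-1.1000, -1.8000, 0.7000)

velocity change Δv = (-0.05500000, -0.09000000, 0.03500000)
m·(v₁−v₀)/dt = (-1.1000, -1.8000, 0.7000)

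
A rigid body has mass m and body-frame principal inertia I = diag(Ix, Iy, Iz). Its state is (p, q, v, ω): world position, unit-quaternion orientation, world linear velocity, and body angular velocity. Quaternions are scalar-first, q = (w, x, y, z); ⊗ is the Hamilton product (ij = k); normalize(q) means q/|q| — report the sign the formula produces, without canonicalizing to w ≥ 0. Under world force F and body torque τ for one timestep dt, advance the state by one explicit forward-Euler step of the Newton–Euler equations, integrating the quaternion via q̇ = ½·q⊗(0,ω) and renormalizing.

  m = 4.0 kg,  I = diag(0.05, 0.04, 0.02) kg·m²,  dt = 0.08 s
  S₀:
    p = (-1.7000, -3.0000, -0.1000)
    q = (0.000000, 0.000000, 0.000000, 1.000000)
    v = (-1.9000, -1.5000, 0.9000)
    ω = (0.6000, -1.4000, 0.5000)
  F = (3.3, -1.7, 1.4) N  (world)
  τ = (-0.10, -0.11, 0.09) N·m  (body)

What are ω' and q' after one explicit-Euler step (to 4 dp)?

α = I⁻¹(τ − ω×Iω) = (-2.2800, -2.9750, 4.0800)
ω' = ω + α·dt = (0.4176, -1.6380, 0.8264)
2q̇ = q⊗(0,ω) = (-0.5000000, 1.4000000, 0.6000000, 0.0000000)
updated quaternion q' = (-0.0200, 0.0559, 0.0240, 0.9980)

ω' = (0.4176, -1.6380, 0.8264)
q' = (-0.0200, 0.0559, 0.0240, 0.9980)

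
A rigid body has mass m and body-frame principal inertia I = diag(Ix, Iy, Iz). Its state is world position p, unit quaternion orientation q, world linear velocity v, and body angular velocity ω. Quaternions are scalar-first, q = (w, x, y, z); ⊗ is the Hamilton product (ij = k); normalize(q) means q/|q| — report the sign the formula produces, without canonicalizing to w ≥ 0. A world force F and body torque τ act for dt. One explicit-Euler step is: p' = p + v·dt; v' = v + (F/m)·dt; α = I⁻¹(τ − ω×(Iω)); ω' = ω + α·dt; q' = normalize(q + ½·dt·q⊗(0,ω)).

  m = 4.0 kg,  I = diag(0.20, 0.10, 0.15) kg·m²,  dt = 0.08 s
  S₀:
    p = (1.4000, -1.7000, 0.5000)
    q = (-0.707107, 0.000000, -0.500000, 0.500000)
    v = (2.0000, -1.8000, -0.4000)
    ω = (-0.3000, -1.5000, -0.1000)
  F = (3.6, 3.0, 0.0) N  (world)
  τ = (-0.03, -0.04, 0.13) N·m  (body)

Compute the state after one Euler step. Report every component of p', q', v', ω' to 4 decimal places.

p' = (1.5600, -1.8440, 0.4680)
q' = (-0.7337, 0.0404, -0.4627, 0.4959)
v' = (2.0720, -1.7400, -0.4000)
ω' = (-0.3150, -1.5332, -0.0067)

new position p' = (1.5600, -1.8440, 0.4680)
v + (F/m)dt = (2.0720, -1.7400, -0.4000)
ω×(Iω) gyroscopic = (0.0075, 0.0015, -0.0450)
α = I⁻¹(τ − ω×Iω) = (-0.1875, -0.4150, 1.1667)
ω + α·dt = (-0.3150, -1.5332, -0.0067)
2q̇ = q⊗(0,ω) = (-0.7000000, 1.0121321, 0.9106605, -0.0792893)
q + ½dt·q⊗(0,ω), renormalized = (-0.7337, 0.0404, -0.4627, 0.4959)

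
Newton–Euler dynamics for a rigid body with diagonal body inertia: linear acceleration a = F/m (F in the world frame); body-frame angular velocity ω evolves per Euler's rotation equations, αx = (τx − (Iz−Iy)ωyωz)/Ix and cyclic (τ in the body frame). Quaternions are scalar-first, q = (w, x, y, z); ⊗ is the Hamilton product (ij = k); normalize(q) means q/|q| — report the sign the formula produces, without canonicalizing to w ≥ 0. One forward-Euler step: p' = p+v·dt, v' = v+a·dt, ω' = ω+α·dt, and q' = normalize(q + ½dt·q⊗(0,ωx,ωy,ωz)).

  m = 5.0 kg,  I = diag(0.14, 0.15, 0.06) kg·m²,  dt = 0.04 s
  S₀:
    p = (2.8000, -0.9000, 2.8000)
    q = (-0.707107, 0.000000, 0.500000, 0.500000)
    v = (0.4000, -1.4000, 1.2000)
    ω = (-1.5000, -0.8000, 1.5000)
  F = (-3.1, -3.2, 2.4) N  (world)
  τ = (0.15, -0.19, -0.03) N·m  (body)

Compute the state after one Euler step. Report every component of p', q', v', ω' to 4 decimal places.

ω×(Iω) gyroscopic = (0.1080, -0.1800, 0.0120)
α = I⁻¹(τ − ω×Iω) = (0.3000, -0.0667, -0.7000)
ω' = ω + α·dt = (-1.4880, -0.8027, 1.4720)
q⊗(0,ω) = (-0.3500000, 2.2106605, -0.1843144, -0.3106605)
updated quaternion q' = (-0.7134, 0.0442, 0.4958, 0.4933)
a = (-0.6200, -0.6400, 0.4800)
p' = p + v·dt = (2.8160, -0.9560, 2.8480)
v' = v + a·dt = (0.3752, -1.4256, 1.2192)

p' = (2.8160, -0.9560, 2.8480)
q' = (-0.7134, 0.0442, 0.4958, 0.4933)
v' = (0.3752, -1.4256, 1.2192)
ω' = (-1.4880, -0.8027, 1.4720)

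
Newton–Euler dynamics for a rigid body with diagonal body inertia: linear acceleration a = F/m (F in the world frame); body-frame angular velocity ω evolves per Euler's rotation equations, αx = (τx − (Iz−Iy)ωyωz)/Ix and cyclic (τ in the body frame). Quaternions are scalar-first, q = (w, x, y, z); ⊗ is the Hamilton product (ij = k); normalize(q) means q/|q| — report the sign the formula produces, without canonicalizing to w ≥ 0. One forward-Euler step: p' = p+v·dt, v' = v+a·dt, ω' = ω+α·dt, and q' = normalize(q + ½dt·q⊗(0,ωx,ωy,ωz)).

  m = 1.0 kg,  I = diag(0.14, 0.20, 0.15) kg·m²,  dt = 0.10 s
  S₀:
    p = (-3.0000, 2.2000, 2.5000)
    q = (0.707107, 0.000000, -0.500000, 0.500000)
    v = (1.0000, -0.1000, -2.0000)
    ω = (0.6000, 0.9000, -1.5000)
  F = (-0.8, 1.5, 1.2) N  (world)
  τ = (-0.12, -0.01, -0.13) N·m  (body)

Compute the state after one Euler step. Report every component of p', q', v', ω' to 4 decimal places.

(τ − ω×Iω)/I = (-1.3393, -0.0950, -1.0827)
new body rate ω' = (0.4661, 0.8905, -1.6083)
2q̇ = q⊗(0,ω) = (1.2000000, 0.7242642, 0.9363963, -0.7606605)
updated quaternion q' = (0.7638, 0.0361, -0.4513, 0.4600)
a = (-0.8000, 1.5000, 1.2000)
new position p' = (-2.9000, 2.1900, 2.3000)
new velocity v' = (0.9200, 0.0500, -1.8800)

p' = (-2.9000, 2.1900, 2.3000)
q' = (0.7638, 0.0361, -0.4513, 0.4600)
v' = (0.9200, 0.0500, -1.8800)
ω' = (0.4661, 0.8905, -1.6083)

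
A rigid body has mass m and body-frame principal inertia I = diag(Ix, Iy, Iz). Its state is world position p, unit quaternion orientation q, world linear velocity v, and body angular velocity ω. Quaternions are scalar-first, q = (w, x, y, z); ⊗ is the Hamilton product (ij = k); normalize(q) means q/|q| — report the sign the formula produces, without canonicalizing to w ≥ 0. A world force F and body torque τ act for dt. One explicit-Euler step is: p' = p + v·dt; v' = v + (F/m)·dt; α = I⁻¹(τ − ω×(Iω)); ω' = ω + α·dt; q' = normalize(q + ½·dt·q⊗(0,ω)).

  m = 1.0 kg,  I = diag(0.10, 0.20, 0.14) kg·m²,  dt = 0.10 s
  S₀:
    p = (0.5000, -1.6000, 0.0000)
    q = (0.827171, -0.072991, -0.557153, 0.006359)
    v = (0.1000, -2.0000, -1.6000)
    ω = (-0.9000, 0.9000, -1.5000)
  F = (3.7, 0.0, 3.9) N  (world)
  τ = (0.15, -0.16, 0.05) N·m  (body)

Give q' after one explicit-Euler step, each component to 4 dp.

2q̇ = q⊗(0,ω) = (0.4452843, 0.0855525, 0.6292443, -1.8078861)
updated quaternion q' = (0.8454, -0.0684, -0.5232, -0.0836)

q' = (0.8454, -0.0684, -0.5232, -0.0836)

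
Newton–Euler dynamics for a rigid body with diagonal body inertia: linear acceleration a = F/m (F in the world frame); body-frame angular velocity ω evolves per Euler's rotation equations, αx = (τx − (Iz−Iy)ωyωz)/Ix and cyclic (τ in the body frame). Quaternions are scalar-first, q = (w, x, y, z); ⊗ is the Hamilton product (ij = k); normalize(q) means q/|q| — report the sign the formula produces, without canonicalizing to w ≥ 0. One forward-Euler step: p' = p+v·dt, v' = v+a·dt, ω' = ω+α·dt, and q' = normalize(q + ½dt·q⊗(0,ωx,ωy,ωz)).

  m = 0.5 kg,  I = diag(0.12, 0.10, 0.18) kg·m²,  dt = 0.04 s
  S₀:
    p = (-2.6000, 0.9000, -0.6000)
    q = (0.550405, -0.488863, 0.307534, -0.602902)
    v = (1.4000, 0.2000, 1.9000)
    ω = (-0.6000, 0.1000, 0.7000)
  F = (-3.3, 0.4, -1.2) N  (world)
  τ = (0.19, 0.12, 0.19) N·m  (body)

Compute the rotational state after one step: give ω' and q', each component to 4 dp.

ω' = (-0.5385, 0.1379, 0.7420)
q' = (0.5523, -0.4899, 0.3227, -0.5924)

ω×(Iω) gyroscopic = (0.0056, 0.0252, 0.0012)
angular accel α = (1.5367, 0.9480, 1.0489)
ω + α·dt = (-0.5385, 0.1379, 0.7420)
2q̇ = q⊗(0,ω) = (0.0979602, -0.0546790, 0.7589858, 0.5209176)
q + ½dt·q⊗(0,ω), renormalized = (0.5523, -0.4899, 0.3227, -0.5924)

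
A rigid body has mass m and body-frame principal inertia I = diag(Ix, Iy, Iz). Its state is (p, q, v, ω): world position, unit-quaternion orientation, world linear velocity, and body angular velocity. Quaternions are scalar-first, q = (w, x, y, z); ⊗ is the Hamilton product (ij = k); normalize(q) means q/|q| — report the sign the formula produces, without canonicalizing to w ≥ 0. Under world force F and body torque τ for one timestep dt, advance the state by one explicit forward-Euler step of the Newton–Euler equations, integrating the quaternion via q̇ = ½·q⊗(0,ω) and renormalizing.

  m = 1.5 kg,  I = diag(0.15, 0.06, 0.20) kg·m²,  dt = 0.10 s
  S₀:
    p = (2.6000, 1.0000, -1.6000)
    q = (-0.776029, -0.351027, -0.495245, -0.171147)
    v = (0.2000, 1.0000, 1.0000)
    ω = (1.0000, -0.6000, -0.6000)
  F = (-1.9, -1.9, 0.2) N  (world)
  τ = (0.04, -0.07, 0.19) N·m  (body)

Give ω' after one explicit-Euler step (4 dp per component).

(τ − ω×Iω)/I = (-0.0693, -1.6667, 0.6800)
new body rate ω' = (0.9931, -0.7667, -0.5320)

ω' = (0.9931, -0.7667, -0.5320)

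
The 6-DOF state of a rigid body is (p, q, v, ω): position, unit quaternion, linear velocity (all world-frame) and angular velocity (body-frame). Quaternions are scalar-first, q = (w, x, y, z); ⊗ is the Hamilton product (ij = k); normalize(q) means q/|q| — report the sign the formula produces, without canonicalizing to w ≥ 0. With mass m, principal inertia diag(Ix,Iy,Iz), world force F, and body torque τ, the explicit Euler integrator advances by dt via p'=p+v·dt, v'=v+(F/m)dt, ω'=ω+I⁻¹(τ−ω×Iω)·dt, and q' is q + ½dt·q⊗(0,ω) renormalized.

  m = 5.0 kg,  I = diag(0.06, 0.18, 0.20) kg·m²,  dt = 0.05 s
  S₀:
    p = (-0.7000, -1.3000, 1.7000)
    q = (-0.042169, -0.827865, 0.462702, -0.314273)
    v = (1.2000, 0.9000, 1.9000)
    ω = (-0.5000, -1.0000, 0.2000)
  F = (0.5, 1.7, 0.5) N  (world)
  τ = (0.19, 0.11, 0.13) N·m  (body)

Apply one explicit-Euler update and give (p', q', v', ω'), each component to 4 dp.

p' = (-0.6400, -1.2550, 1.7950)
q' = (-0.0394, -0.8325, 0.4716, -0.2879)
v' = (1.2050, 0.9170, 1.9050)
ω' = (-0.3383, -0.9733, 0.2175)

precession coupling ω×(Iω) = (-0.0040, 0.0140, 0.0600)
angular accel α = (3.2333, 0.5333, 0.3500)
ω' = ω + α·dt = (-0.3383, -0.9733, 0.2175)
q⊗(0,ω) = (0.1116241, -0.2006481, 0.3648785, 1.0507822)
q + ½dt·q⊗(0,ω), renormalized = (-0.0394, -0.8325, 0.4716, -0.2879)
a = (0.1000, 0.3400, 0.1000)
p' = p + v·dt = (-0.6400, -1.2550, 1.7950)
new velocity v' = (1.2050, 0.9170, 1.9050)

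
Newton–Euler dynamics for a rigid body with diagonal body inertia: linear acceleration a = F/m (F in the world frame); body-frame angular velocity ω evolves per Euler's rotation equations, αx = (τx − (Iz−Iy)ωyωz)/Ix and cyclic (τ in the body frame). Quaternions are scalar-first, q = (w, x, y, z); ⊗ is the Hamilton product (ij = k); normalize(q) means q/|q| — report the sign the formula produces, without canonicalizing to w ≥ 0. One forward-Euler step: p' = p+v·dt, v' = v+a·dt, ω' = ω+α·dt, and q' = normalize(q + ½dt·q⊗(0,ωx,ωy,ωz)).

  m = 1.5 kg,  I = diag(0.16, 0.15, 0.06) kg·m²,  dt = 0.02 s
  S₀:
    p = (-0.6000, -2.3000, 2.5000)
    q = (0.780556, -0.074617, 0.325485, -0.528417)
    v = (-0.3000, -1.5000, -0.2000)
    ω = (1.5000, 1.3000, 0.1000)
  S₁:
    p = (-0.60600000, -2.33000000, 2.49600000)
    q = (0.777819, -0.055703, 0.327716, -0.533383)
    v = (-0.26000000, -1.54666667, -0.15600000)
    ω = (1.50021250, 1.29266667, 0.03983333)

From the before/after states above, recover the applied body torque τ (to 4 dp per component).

ω₁ − ω₀ = (0.00021250, -0.00733333, -0.06016667)
applied torque τ = (-0.0100, -0.0400, -0.2000)

τ = (-0.0100, -0.0400, -0.2000)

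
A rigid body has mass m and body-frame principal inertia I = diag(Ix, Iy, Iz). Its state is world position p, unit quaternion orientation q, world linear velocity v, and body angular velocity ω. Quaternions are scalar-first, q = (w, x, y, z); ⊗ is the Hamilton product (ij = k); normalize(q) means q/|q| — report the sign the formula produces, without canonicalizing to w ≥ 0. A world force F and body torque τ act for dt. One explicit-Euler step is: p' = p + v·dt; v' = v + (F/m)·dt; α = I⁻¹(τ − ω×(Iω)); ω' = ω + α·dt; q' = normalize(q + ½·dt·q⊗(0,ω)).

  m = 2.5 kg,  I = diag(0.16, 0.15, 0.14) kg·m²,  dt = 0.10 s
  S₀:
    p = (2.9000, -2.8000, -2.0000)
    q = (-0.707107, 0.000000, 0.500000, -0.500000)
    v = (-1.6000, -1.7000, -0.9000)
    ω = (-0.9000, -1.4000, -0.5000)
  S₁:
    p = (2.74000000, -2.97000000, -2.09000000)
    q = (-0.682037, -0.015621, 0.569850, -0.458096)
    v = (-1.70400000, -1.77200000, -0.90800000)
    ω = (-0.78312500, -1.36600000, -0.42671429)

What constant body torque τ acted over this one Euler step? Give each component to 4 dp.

τ = (0.1800, 0.0600, 0.0900)

Δω = ω₁−ω₀ = (0.11687500, 0.03400000, 0.07328571)
τ = I·(Δω/dt) + ω₀×(Iω₀) = (0.1800, 0.0600, 0.0900)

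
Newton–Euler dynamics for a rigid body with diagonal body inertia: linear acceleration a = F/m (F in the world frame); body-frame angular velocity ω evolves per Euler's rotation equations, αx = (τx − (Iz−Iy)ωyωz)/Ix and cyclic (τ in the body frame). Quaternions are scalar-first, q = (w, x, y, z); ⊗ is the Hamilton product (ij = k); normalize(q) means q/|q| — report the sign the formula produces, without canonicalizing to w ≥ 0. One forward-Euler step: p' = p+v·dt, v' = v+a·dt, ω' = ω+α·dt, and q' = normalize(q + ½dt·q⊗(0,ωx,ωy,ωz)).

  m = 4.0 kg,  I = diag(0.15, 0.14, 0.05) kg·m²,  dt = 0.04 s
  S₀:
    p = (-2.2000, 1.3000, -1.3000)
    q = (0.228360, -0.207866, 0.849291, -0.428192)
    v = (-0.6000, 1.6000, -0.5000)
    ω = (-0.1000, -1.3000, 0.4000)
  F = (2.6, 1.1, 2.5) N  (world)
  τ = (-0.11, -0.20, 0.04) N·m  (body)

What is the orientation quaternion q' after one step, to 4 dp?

q' = (0.2534, -0.2126, 0.8456, -0.4191)

2q̇ = q⊗(0,ω) = (1.2545685, -0.2397692, -0.1709024, 0.4464989)
updated quaternion q' = (0.2534, -0.2126, 0.8456, -0.4191)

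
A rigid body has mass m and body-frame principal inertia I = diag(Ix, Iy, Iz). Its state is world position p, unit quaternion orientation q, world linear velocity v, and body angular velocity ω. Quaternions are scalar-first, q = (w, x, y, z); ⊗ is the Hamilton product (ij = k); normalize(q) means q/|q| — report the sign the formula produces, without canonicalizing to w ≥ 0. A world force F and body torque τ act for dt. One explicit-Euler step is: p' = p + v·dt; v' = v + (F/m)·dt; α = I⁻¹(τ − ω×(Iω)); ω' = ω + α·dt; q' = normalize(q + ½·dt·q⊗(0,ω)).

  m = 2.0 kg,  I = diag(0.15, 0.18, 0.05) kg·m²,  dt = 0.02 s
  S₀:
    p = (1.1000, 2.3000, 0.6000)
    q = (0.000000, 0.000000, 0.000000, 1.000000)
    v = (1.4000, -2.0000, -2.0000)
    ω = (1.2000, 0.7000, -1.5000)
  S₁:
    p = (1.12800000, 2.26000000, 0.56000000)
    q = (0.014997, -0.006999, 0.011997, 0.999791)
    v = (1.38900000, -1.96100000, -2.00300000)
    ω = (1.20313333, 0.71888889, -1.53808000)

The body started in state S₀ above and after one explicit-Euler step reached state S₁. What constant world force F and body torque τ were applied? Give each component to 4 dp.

F = (-1.1000, 3.9000, -0.3000)
τ = (0.1600, -0.0100, -0.0700)

Δω = ω₁−ω₀ = (0.00313333, 0.01888889, -0.03808000)
precession coupling = (0.1365, -0.1800, 0.0252)
applied torque τ = (0.1600, -0.0100, -0.0700)
Δv = v₁−v₀ = (-0.01100000, 0.03900000, -0.00300000)
F = m·Δv/dt = (-1.1000, 3.9000, -0.3000)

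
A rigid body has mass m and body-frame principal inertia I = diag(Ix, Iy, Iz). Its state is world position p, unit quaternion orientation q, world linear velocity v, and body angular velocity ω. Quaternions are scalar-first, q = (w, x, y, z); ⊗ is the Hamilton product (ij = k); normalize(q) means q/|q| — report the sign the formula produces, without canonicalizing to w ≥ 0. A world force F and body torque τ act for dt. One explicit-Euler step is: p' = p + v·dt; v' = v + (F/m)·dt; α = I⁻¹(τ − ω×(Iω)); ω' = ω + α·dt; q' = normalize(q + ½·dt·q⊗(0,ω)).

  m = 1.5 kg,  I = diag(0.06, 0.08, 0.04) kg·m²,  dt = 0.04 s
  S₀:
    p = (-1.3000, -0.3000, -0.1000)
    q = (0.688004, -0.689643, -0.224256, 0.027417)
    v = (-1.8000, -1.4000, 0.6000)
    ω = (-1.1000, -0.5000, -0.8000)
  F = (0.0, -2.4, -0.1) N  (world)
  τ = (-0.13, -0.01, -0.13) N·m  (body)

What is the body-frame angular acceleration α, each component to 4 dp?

α = (-1.9000, -0.3450, -3.5250)

ω×(Iω) gyroscopic = (-0.0160, 0.0176, 0.0110)
α = I⁻¹(τ − ω×Iω) = (-1.9000, -0.3450, -3.5250)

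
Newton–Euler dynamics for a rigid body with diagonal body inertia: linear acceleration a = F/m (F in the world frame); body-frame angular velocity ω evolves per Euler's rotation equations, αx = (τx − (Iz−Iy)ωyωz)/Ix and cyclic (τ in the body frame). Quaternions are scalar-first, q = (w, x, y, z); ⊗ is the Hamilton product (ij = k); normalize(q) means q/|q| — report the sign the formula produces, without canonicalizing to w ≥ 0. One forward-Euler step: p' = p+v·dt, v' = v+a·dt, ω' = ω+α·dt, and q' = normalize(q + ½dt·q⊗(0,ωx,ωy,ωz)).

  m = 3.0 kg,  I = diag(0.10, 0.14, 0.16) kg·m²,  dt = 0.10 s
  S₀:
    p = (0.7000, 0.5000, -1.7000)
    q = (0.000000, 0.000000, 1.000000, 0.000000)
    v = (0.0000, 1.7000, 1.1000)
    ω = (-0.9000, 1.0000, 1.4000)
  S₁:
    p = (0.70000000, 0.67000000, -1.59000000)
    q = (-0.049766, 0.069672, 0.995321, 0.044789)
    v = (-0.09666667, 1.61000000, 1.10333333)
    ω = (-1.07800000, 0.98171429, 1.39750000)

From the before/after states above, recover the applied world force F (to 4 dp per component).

F = (-2.9000, -2.7000, 0.1000)

Δv = v₁−v₀ = (-0.09666667, -0.09000000, 0.00333333)
applied force F = (-2.9000, -2.7000, 0.1000)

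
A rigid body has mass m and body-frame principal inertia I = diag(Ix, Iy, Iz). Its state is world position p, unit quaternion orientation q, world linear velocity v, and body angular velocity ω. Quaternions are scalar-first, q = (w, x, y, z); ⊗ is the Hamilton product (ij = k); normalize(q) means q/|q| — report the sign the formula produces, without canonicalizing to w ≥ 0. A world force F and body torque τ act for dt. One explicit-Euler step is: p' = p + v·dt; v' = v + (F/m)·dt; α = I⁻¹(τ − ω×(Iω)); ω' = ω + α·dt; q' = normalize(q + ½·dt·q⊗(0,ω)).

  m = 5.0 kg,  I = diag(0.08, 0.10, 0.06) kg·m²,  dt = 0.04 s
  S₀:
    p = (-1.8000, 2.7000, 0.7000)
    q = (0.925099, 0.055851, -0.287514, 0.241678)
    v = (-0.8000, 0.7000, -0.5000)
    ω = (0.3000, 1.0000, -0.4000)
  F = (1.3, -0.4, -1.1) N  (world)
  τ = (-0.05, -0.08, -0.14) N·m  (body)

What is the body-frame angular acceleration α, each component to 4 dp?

α = (-0.8250, -0.7760, -2.4333)

precession coupling ω×(Iω) = (0.0160, -0.0024, 0.0060)
(τ − ω×Iω)/I = (-0.8250, -0.7760, -2.4333)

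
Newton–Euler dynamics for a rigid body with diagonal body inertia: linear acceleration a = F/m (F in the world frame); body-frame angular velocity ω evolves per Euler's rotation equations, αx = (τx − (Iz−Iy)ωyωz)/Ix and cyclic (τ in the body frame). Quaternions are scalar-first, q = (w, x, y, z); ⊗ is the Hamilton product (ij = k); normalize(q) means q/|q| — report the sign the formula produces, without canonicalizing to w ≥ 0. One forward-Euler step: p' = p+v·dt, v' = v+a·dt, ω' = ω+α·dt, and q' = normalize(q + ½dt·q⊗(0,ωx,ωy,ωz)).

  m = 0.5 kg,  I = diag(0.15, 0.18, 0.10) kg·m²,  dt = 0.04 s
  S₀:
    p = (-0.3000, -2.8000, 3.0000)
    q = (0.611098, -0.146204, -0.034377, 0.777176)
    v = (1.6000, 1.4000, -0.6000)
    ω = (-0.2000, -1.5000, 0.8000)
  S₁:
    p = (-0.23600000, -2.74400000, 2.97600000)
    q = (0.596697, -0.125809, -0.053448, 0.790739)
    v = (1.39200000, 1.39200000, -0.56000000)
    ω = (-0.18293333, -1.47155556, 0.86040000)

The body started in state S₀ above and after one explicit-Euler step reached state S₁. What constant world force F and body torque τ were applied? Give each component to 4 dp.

F = (-2.6000, -0.1000, 0.5000)
τ = (0.1600, 0.1200, 0.1600)

rate change Δω = (0.01706667, 0.02844444, 0.06040000)
precession coupling = (0.0960, -0.0080, 0.0090)
I·α + gyro = (0.1600, 0.1200, 0.1600)
velocity change Δv = (-0.20800000, -0.00800000, 0.04000000)
F = m·Δv/dt = (-2.6000, -0.1000, 0.5000)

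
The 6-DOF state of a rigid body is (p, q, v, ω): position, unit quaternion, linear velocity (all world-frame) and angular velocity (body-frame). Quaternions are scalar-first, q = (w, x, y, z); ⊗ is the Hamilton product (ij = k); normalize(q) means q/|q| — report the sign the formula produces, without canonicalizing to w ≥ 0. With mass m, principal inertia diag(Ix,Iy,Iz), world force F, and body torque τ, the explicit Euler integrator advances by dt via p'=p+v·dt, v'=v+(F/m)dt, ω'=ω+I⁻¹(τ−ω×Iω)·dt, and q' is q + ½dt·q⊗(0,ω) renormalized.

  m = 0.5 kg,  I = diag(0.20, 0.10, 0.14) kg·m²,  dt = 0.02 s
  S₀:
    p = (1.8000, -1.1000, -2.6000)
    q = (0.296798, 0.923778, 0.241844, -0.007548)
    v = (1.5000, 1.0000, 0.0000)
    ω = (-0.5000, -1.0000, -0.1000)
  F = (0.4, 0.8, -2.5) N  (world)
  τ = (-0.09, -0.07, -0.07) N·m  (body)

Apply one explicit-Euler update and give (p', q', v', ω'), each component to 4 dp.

p' = (1.8300, -1.0800, -2.6000)
q' = (0.3038, 0.9219, 0.2398, -0.0159)
v' = (1.5160, 1.0320, -0.1000)
ω' = (-0.5094, -1.0146, -0.1029)

linear accel F/m = (0.8000, 1.6000, -5.0000)
p' = p + v·dt = (1.8300, -1.0800, -2.6000)
v + (F/m)dt = (1.5160, 1.0320, -0.1000)
angular accel α = (-0.4700, -0.7300, -0.1429)
ω' = ω + α·dt = (-0.5094, -1.0146, -0.1029)
Hamilton product q⊗(0,ω) = (0.7029782, -0.1801314, -0.2006462, -0.8325358)
updated quaternion q' = (0.3038, 0.9219, 0.2398, -0.0159)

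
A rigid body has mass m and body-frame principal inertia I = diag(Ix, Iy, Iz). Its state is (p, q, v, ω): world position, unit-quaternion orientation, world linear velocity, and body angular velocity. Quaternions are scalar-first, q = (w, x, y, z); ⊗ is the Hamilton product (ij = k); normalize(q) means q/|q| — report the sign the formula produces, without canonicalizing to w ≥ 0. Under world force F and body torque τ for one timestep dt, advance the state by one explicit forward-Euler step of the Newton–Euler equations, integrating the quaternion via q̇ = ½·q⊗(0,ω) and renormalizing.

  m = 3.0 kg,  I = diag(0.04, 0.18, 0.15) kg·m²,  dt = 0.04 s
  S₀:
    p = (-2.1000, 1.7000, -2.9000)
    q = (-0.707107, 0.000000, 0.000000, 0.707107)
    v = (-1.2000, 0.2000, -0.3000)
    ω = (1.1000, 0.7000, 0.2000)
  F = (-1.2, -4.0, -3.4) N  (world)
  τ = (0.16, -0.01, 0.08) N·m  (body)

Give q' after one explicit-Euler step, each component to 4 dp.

q⊗(0,ω) = (-0.1414214, -1.2727926, 0.2828428, -0.1414214)
updated quaternion q' = (-0.7097, -0.0254, 0.0057, 0.7040)

q' = (-0.7097, -0.0254, 0.0057, 0.7040)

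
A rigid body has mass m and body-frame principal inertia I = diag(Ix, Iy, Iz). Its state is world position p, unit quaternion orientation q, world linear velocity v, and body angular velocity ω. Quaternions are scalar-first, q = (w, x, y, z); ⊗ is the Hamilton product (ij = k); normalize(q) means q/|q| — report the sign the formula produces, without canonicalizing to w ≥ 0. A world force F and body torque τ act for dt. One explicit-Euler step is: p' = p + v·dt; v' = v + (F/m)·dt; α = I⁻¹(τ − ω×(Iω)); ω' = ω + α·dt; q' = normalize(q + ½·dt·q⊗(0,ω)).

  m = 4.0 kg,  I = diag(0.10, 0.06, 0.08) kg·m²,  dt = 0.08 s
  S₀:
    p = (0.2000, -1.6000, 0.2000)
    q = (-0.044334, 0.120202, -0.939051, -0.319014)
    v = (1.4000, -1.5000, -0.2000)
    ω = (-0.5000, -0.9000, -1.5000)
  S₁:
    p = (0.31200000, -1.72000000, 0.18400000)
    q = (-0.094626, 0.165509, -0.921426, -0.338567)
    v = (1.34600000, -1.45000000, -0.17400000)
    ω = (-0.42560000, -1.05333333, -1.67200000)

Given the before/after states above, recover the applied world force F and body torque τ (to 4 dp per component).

F = (-2.7000, 2.5000, 1.3000)
τ = (0.1200, -0.1000, -0.1900)

Δω = ω₁−ω₀ = (0.07440000, -0.15333333, -0.17200000)
I·α + gyro = (0.1200, -0.1000, -0.1900)
Δv = v₁−v₀ = (-0.05400000, 0.05000000, 0.02600000)
F = m·Δv/dt = (-2.7000, 2.5000, 1.3000)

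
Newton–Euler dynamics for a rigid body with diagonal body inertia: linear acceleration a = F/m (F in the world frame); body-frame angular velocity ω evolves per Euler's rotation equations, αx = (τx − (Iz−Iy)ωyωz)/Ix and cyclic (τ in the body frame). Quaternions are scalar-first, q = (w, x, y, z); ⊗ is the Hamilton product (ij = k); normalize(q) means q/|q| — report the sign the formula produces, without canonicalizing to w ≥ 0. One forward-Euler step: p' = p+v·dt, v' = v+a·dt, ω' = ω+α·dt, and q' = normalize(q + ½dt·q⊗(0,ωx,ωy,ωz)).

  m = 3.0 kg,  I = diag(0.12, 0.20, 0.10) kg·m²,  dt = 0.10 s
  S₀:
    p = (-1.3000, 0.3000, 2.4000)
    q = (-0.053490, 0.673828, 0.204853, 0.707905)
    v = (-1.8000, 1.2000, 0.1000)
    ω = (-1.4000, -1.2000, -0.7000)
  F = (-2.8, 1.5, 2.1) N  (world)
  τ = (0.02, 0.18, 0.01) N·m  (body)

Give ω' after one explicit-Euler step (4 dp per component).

ω' = (-1.3133, -1.1198, -0.8244)

precession coupling ω×(Iω) = (-0.0840, 0.0196, 0.1344)
α = I⁻¹(τ − ω×Iω) = (0.8667, 0.8020, -1.2440)
new body rate ω' = (-1.3133, -1.1198, -0.8244)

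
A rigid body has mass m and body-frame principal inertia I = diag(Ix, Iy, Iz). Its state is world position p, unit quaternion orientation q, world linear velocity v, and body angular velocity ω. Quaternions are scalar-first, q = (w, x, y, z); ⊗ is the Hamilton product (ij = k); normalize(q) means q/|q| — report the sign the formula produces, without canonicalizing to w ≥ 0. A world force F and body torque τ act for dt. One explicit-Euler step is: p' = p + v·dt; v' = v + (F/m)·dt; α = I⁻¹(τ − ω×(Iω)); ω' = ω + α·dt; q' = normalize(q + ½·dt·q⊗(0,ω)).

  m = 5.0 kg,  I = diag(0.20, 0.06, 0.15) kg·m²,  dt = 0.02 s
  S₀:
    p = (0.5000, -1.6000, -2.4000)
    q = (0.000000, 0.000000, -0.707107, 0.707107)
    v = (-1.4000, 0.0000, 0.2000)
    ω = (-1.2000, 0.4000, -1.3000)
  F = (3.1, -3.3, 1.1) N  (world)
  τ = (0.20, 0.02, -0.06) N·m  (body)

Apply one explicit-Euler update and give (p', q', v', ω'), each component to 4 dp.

ω×(Iω) gyroscopic = (-0.0468, 0.0780, 0.0672)
α = I⁻¹(τ − ω×Iω) = (1.2340, -0.9667, -0.8480)
new body rate ω' = (-1.1753, 0.3807, -1.3170)
2q̇ = q⊗(0,ω) = (1.2020819, 0.6363963, -0.8485284, -0.8485284)
q + ½dt·q⊗(0,ω), renormalized = (0.0120, 0.0064, -0.7155, 0.6985)
p' = p + v·dt = (0.4720, -1.6000, -2.3960)
v + (F/m)dt = (-1.3876, -0.0132, 0.2044)

p' = (0.4720, -1.6000, -2.3960)
q' = (0.0120, 0.0064, -0.7155, 0.6985)
v' = (-1.3876, -0.0132, 0.2044)
ω' = (-1.1753, 0.3807, -1.3170)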